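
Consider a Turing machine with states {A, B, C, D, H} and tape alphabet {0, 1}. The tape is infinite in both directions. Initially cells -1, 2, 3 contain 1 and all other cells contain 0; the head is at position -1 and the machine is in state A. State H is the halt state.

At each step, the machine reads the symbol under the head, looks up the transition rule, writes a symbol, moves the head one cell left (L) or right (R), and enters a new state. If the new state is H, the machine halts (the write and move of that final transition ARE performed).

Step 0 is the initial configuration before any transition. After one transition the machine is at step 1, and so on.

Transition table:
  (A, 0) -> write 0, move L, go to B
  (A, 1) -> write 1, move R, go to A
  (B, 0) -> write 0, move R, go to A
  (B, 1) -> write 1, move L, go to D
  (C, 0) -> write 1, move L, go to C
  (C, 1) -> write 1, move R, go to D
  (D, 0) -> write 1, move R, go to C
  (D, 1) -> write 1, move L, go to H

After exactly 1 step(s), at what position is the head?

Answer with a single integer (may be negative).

Step 1: in state A at pos -1, read 1 -> (A,1)->write 1,move R,goto A. Now: state=A, head=0, tape[-2..4]=0100110 (head:   ^)

Answer: 0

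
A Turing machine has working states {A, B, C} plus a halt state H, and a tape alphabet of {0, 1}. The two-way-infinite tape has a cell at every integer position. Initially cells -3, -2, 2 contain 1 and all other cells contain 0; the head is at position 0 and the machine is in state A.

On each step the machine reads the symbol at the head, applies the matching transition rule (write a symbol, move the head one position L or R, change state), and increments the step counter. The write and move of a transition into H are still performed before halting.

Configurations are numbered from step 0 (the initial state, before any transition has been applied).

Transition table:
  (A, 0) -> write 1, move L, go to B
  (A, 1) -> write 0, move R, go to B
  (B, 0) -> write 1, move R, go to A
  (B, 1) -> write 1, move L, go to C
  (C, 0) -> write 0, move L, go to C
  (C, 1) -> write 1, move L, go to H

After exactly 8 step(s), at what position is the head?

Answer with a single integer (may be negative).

Step 1: in state A at pos 0, read 0 -> (A,0)->write 1,move L,goto B. Now: state=B, head=-1, tape[-4..3]=01101010 (head:    ^)
Step 2: in state B at pos -1, read 0 -> (B,0)->write 1,move R,goto A. Now: state=A, head=0, tape[-4..3]=01111010 (head:     ^)
Step 3: in state A at pos 0, read 1 -> (A,1)->write 0,move R,goto B. Now: state=B, head=1, tape[-4..3]=01110010 (head:      ^)
Step 4: in state B at pos 1, read 0 -> (B,0)->write 1,move R,goto A. Now: state=A, head=2, tape[-4..3]=01110110 (head:       ^)
Step 5: in state A at pos 2, read 1 -> (A,1)->write 0,move R,goto B. Now: state=B, head=3, tape[-4..4]=011101000 (head:        ^)
Step 6: in state B at pos 3, read 0 -> (B,0)->write 1,move R,goto A. Now: state=A, head=4, tape[-4..5]=0111010100 (head:         ^)
Step 7: in state A at pos 4, read 0 -> (A,0)->write 1,move L,goto B. Now: state=B, head=3, tape[-4..5]=0111010110 (head:        ^)
Step 8: in state B at pos 3, read 1 -> (B,1)->write 1,move L,goto C. Now: state=C, head=2, tape[-4..5]=0111010110 (head:       ^)

Answer: 2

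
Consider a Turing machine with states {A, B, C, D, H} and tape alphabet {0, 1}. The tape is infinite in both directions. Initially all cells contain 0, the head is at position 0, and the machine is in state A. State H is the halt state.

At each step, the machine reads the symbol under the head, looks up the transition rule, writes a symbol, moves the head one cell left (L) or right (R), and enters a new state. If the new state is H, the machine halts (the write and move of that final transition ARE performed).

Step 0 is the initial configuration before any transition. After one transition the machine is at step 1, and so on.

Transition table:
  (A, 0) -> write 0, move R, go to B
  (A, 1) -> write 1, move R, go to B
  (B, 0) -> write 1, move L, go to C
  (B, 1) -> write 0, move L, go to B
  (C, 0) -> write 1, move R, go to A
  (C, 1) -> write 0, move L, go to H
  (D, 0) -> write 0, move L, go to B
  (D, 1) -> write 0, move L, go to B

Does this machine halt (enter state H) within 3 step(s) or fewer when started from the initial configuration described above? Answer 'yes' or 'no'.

Answer: no

Derivation:
Step 1: in state A at pos 0, read 0 -> (A,0)->write 0,move R,goto B. Now: state=B, head=1, tape[-1..2]=0000 (head:   ^)
Step 2: in state B at pos 1, read 0 -> (B,0)->write 1,move L,goto C. Now: state=C, head=0, tape[-1..2]=0010 (head:  ^)
Step 3: in state C at pos 0, read 0 -> (C,0)->write 1,move R,goto A. Now: state=A, head=1, tape[-1..2]=0110 (head:   ^)
After 3 step(s): state = A (not H) -> not halted within 3 -> no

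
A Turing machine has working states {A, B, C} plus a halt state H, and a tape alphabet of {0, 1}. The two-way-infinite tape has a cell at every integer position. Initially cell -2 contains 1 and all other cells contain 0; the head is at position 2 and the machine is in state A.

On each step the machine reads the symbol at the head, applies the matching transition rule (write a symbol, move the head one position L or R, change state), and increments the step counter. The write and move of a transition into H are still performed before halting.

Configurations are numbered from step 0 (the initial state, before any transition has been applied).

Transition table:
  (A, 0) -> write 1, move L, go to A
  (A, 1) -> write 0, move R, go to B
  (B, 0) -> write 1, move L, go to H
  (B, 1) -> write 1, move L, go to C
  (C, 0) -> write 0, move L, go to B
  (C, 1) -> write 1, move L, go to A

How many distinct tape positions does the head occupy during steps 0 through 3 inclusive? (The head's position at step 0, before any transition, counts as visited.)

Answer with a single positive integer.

Answer: 4

Derivation:
Step 1: in state A at pos 2, read 0 -> (A,0)->write 1,move L,goto A. Now: state=A, head=1, tape[-3..3]=0100010 (head:     ^)
Step 2: in state A at pos 1, read 0 -> (A,0)->write 1,move L,goto A. Now: state=A, head=0, tape[-3..3]=0100110 (head:    ^)
Step 3: in state A at pos 0, read 0 -> (A,0)->write 1,move L,goto A. Now: state=A, head=-1, tape[-3..3]=0101110 (head:   ^)
Head positions at steps 0..3: starting at 2, distinct positions visited = {-1, 0, 1, 2} -> 4 position(s)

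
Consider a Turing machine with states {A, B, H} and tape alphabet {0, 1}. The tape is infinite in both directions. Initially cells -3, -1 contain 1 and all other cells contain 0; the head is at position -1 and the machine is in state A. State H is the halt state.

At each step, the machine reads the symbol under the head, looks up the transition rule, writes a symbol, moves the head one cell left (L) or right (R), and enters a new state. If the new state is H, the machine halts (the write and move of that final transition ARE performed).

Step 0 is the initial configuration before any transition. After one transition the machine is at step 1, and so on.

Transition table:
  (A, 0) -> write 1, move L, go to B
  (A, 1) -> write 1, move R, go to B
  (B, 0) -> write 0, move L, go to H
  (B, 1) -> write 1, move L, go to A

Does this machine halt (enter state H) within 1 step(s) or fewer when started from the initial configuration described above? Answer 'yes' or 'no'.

Step 1: in state A at pos -1, read 1 -> (A,1)->write 1,move R,goto B. Now: state=B, head=0, tape[-4..1]=010100 (head:     ^)
After 1 step(s): state = B (not H) -> not halted within 1 -> no

Answer: no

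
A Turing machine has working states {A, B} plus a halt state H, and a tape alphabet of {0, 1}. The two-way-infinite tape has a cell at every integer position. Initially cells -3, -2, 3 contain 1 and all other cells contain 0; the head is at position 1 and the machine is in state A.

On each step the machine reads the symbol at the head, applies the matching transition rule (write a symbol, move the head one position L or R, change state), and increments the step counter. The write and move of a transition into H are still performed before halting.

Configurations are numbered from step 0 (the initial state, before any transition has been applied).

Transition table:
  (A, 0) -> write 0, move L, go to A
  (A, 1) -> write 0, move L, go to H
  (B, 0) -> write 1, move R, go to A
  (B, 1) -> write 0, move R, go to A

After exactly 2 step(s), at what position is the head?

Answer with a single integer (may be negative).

Answer: -1

Derivation:
Step 1: in state A at pos 1, read 0 -> (A,0)->write 0,move L,goto A. Now: state=A, head=0, tape[-4..4]=011000010 (head:     ^)
Step 2: in state A at pos 0, read 0 -> (A,0)->write 0,move L,goto A. Now: state=A, head=-1, tape[-4..4]=011000010 (head:    ^)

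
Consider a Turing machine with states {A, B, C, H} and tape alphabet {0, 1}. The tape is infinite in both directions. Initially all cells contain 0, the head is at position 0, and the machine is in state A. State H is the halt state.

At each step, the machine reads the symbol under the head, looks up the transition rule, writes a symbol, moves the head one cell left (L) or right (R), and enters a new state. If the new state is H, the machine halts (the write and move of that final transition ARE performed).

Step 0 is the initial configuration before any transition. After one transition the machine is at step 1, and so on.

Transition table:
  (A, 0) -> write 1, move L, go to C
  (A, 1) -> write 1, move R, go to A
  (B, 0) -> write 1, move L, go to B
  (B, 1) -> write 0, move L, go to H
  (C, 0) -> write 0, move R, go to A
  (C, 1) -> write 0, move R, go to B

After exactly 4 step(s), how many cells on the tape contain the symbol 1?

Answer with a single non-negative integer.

Step 1: in state A at pos 0, read 0 -> (A,0)->write 1,move L,goto C. Now: state=C, head=-1, tape[-2..1]=0010 (head:  ^)
Step 2: in state C at pos -1, read 0 -> (C,0)->write 0,move R,goto A. Now: state=A, head=0, tape[-2..1]=0010 (head:   ^)
Step 3: in state A at pos 0, read 1 -> (A,1)->write 1,move R,goto A. Now: state=A, head=1, tape[-2..2]=00100 (head:    ^)
Step 4: in state A at pos 1, read 0 -> (A,0)->write 1,move L,goto C. Now: state=C, head=0, tape[-2..2]=00110 (head:   ^)
Cells containing 1 after step 4: {0, 1} -> 2 cell(s)

Answer: 2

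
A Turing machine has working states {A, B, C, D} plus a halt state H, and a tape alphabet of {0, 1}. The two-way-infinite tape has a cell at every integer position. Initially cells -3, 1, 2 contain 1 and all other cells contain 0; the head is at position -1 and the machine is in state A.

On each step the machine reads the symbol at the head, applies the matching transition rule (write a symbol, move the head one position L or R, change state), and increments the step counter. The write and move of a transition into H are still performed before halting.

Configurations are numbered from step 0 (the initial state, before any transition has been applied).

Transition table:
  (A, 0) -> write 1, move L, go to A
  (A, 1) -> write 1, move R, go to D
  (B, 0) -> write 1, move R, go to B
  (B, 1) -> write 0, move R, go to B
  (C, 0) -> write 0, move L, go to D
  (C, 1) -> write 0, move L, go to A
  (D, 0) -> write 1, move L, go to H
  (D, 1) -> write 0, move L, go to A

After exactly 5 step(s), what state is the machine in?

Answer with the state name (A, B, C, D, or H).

Step 1: in state A at pos -1, read 0 -> (A,0)->write 1,move L,goto A. Now: state=A, head=-2, tape[-4..3]=01010110 (head:   ^)
Step 2: in state A at pos -2, read 0 -> (A,0)->write 1,move L,goto A. Now: state=A, head=-3, tape[-4..3]=01110110 (head:  ^)
Step 3: in state A at pos -3, read 1 -> (A,1)->write 1,move R,goto D. Now: state=D, head=-2, tape[-4..3]=01110110 (head:   ^)
Step 4: in state D at pos -2, read 1 -> (D,1)->write 0,move L,goto A. Now: state=A, head=-3, tape[-4..3]=01010110 (head:  ^)
Step 5: in state A at pos -3, read 1 -> (A,1)->write 1,move R,goto D. Now: state=D, head=-2, tape[-4..3]=01010110 (head:   ^)

Answer: D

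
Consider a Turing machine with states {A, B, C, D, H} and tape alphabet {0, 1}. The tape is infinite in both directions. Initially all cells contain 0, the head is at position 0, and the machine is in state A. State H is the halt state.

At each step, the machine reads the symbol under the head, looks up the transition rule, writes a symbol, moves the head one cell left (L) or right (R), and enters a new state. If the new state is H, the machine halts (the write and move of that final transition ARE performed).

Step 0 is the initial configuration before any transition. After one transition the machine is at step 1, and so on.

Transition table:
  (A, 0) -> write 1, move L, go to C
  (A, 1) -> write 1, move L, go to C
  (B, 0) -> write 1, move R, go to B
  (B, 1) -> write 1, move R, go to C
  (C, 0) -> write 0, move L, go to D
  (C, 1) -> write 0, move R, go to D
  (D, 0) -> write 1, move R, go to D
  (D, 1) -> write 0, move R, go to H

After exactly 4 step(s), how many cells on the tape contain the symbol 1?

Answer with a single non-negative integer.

Answer: 3

Derivation:
Step 1: in state A at pos 0, read 0 -> (A,0)->write 1,move L,goto C. Now: state=C, head=-1, tape[-2..1]=0010 (head:  ^)
Step 2: in state C at pos -1, read 0 -> (C,0)->write 0,move L,goto D. Now: state=D, head=-2, tape[-3..1]=00010 (head:  ^)
Step 3: in state D at pos -2, read 0 -> (D,0)->write 1,move R,goto D. Now: state=D, head=-1, tape[-3..1]=01010 (head:   ^)
Step 4: in state D at pos -1, read 0 -> (D,0)->write 1,move R,goto D. Now: state=D, head=0, tape[-3..1]=01110 (head:    ^)
Cells containing 1 after step 4: {-2, -1, 0} -> 3 cell(s)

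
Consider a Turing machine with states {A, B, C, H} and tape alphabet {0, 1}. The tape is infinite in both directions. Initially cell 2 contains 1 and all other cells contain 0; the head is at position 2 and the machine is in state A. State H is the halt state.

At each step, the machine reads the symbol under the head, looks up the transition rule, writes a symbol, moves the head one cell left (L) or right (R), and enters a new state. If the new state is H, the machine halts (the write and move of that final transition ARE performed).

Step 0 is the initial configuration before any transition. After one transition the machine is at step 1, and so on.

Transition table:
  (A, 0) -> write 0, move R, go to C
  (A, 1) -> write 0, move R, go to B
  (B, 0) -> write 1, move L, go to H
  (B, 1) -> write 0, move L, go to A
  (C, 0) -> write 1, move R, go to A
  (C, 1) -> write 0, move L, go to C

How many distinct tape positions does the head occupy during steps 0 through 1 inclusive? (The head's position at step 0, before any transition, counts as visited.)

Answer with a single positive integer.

Answer: 2

Derivation:
Step 1: in state A at pos 2, read 1 -> (A,1)->write 0,move R,goto B. Now: state=B, head=3, tape[1..4]=0000 (head:   ^)
Head positions at steps 0..1: starting at 2, distinct positions visited = {2, 3} -> 2 position(s)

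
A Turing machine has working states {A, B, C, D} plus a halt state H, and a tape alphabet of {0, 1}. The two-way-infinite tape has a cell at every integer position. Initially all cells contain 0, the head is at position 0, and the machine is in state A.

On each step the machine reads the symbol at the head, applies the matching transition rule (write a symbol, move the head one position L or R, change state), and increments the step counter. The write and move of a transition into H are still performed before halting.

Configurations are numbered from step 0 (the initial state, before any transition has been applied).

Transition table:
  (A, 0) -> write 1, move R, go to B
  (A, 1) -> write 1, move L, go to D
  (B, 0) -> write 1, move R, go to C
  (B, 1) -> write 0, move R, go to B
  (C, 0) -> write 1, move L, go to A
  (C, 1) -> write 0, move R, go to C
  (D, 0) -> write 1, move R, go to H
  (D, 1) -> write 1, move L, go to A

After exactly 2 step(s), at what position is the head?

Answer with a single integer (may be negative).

Answer: 2

Derivation:
Step 1: in state A at pos 0, read 0 -> (A,0)->write 1,move R,goto B. Now: state=B, head=1, tape[-1..2]=0100 (head:   ^)
Step 2: in state B at pos 1, read 0 -> (B,0)->write 1,move R,goto C. Now: state=C, head=2, tape[-1..3]=01100 (head:    ^)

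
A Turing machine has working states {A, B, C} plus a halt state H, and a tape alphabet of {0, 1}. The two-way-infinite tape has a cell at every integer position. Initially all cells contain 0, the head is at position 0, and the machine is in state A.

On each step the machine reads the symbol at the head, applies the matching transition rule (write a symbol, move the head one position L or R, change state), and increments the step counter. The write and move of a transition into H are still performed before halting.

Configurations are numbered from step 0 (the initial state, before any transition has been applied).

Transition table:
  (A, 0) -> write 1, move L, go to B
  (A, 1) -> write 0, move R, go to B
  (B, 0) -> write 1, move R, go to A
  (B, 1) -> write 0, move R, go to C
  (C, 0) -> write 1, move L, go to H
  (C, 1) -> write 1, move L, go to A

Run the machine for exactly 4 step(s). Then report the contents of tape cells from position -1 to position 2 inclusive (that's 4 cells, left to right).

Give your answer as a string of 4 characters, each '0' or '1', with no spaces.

Answer: 1010

Derivation:
Step 1: in state A at pos 0, read 0 -> (A,0)->write 1,move L,goto B. Now: state=B, head=-1, tape[-2..1]=0010 (head:  ^)
Step 2: in state B at pos -1, read 0 -> (B,0)->write 1,move R,goto A. Now: state=A, head=0, tape[-2..1]=0110 (head:   ^)
Step 3: in state A at pos 0, read 1 -> (A,1)->write 0,move R,goto B. Now: state=B, head=1, tape[-2..2]=01000 (head:    ^)
Step 4: in state B at pos 1, read 0 -> (B,0)->write 1,move R,goto A. Now: state=A, head=2, tape[-2..3]=010100 (head:     ^)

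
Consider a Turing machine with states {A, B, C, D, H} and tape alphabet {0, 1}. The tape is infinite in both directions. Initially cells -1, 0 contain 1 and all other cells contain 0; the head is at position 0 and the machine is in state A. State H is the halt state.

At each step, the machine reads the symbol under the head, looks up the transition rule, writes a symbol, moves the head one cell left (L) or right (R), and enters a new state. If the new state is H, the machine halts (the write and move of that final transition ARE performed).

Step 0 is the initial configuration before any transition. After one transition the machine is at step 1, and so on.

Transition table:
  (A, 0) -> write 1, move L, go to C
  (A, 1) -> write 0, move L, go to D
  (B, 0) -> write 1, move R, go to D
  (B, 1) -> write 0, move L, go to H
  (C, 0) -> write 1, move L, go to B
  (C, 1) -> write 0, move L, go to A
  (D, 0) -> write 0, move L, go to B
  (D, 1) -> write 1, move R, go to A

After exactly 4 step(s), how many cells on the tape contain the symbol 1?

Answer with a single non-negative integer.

Answer: 1

Derivation:
Step 1: in state A at pos 0, read 1 -> (A,1)->write 0,move L,goto D. Now: state=D, head=-1, tape[-2..1]=0100 (head:  ^)
Step 2: in state D at pos -1, read 1 -> (D,1)->write 1,move R,goto A. Now: state=A, head=0, tape[-2..1]=0100 (head:   ^)
Step 3: in state A at pos 0, read 0 -> (A,0)->write 1,move L,goto C. Now: state=C, head=-1, tape[-2..1]=0110 (head:  ^)
Step 4: in state C at pos -1, read 1 -> (C,1)->write 0,move L,goto A. Now: state=A, head=-2, tape[-3..1]=00010 (head:  ^)
Cells containing 1 after step 4: {0} -> 1 cell(s)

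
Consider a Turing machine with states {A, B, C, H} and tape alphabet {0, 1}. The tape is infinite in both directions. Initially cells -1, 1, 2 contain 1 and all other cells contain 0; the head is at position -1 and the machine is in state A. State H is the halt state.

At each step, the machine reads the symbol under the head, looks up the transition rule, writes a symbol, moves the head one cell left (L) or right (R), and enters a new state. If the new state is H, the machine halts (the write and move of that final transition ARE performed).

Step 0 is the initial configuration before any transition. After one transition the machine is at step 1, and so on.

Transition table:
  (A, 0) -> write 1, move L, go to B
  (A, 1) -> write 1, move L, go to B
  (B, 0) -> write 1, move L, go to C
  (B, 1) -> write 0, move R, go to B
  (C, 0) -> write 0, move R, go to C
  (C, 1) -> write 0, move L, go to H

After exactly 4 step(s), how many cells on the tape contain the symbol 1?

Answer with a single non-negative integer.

Step 1: in state A at pos -1, read 1 -> (A,1)->write 1,move L,goto B. Now: state=B, head=-2, tape[-3..3]=0010110 (head:  ^)
Step 2: in state B at pos -2, read 0 -> (B,0)->write 1,move L,goto C. Now: state=C, head=-3, tape[-4..3]=00110110 (head:  ^)
Step 3: in state C at pos -3, read 0 -> (C,0)->write 0,move R,goto C. Now: state=C, head=-2, tape[-4..3]=00110110 (head:   ^)
Step 4: in state C at pos -2, read 1 -> (C,1)->write 0,move L,goto H. Now: state=H, head=-3, tape[-4..3]=00010110 (head:  ^)
Cells containing 1 after step 4: {-1, 1, 2} -> 3 cell(s)

Answer: 3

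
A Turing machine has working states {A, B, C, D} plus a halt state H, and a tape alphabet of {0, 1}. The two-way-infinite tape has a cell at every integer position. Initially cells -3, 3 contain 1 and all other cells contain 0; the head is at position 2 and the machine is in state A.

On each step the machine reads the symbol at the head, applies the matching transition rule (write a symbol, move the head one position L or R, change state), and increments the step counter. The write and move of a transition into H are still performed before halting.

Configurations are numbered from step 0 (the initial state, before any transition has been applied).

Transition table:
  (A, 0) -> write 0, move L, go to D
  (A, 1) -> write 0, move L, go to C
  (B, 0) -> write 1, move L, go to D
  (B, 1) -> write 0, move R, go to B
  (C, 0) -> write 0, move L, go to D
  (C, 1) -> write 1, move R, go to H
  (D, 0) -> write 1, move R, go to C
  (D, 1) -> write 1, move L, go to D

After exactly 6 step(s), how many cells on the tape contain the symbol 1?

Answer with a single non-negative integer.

Answer: 4

Derivation:
Step 1: in state A at pos 2, read 0 -> (A,0)->write 0,move L,goto D. Now: state=D, head=1, tape[-4..4]=010000010 (head:      ^)
Step 2: in state D at pos 1, read 0 -> (D,0)->write 1,move R,goto C. Now: state=C, head=2, tape[-4..4]=010001010 (head:       ^)
Step 3: in state C at pos 2, read 0 -> (C,0)->write 0,move L,goto D. Now: state=D, head=1, tape[-4..4]=010001010 (head:      ^)
Step 4: in state D at pos 1, read 1 -> (D,1)->write 1,move L,goto D. Now: state=D, head=0, tape[-4..4]=010001010 (head:     ^)
Step 5: in state D at pos 0, read 0 -> (D,0)->write 1,move R,goto C. Now: state=C, head=1, tape[-4..4]=010011010 (head:      ^)
Step 6: in state C at pos 1, read 1 -> (C,1)->write 1,move R,goto H. Now: state=H, head=2, tape[-4..4]=010011010 (head:       ^)
Cells containing 1 after step 6: {-3, 0, 1, 3} -> 4 cell(s)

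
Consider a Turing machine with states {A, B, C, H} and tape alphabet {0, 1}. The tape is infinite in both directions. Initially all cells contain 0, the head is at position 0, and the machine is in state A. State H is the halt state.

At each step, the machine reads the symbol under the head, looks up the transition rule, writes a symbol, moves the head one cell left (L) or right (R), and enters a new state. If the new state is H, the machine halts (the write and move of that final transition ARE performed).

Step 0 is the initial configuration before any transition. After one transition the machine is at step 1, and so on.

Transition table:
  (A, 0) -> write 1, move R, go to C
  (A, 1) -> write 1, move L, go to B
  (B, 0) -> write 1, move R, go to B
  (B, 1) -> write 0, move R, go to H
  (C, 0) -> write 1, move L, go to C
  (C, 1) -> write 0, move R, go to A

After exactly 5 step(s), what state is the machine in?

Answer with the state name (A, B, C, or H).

Answer: B

Derivation:
Step 1: in state A at pos 0, read 0 -> (A,0)->write 1,move R,goto C. Now: state=C, head=1, tape[-1..2]=0100 (head:   ^)
Step 2: in state C at pos 1, read 0 -> (C,0)->write 1,move L,goto C. Now: state=C, head=0, tape[-1..2]=0110 (head:  ^)
Step 3: in state C at pos 0, read 1 -> (C,1)->write 0,move R,goto A. Now: state=A, head=1, tape[-1..2]=0010 (head:   ^)
Step 4: in state A at pos 1, read 1 -> (A,1)->write 1,move L,goto B. Now: state=B, head=0, tape[-1..2]=0010 (head:  ^)
Step 5: in state B at pos 0, read 0 -> (B,0)->write 1,move R,goto B. Now: state=B, head=1, tape[-1..2]=0110 (head:   ^)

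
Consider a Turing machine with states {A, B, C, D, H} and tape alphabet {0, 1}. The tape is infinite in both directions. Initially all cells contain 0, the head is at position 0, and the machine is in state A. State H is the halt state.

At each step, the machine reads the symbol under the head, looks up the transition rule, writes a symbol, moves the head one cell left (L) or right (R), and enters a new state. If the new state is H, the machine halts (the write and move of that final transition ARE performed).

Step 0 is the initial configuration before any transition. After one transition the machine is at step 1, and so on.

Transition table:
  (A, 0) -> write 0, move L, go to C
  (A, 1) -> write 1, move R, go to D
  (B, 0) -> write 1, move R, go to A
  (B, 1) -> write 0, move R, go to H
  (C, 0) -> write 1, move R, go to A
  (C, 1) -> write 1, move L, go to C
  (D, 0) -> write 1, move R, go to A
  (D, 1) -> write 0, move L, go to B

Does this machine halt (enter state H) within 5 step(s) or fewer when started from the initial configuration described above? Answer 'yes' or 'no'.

Step 1: in state A at pos 0, read 0 -> (A,0)->write 0,move L,goto C. Now: state=C, head=-1, tape[-2..1]=0000 (head:  ^)
Step 2: in state C at pos -1, read 0 -> (C,0)->write 1,move R,goto A. Now: state=A, head=0, tape[-2..1]=0100 (head:   ^)
Step 3: in state A at pos 0, read 0 -> (A,0)->write 0,move L,goto C. Now: state=C, head=-1, tape[-2..1]=0100 (head:  ^)
Step 4: in state C at pos -1, read 1 -> (C,1)->write 1,move L,goto C. Now: state=C, head=-2, tape[-3..1]=00100 (head:  ^)
Step 5: in state C at pos -2, read 0 -> (C,0)->write 1,move R,goto A. Now: state=A, head=-1, tape[-3..1]=01100 (head:   ^)
After 5 step(s): state = A (not H) -> not halted within 5 -> no

Answer: no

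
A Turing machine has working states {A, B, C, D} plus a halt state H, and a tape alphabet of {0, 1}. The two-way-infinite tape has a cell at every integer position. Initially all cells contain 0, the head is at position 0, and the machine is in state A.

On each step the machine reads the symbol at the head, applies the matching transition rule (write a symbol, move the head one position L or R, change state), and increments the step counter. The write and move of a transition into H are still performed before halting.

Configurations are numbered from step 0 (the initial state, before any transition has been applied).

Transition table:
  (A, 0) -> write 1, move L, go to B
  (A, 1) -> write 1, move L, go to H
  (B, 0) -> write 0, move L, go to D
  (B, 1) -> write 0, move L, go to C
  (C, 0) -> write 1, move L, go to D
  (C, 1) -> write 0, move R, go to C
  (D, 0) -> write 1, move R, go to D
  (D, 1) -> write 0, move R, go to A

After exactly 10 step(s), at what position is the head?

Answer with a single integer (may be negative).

Answer: -2

Derivation:
Step 1: in state A at pos 0, read 0 -> (A,0)->write 1,move L,goto B. Now: state=B, head=-1, tape[-2..1]=0010 (head:  ^)
Step 2: in state B at pos -1, read 0 -> (B,0)->write 0,move L,goto D. Now: state=D, head=-2, tape[-3..1]=00010 (head:  ^)
Step 3: in state D at pos -2, read 0 -> (D,0)->write 1,move R,goto D. Now: state=D, head=-1, tape[-3..1]=01010 (head:   ^)
Step 4: in state D at pos -1, read 0 -> (D,0)->write 1,move R,goto D. Now: state=D, head=0, tape[-3..1]=01110 (head:    ^)
Step 5: in state D at pos 0, read 1 -> (D,1)->write 0,move R,goto A. Now: state=A, head=1, tape[-3..2]=011000 (head:     ^)
Step 6: in state A at pos 1, read 0 -> (A,0)->write 1,move L,goto B. Now: state=B, head=0, tape[-3..2]=011010 (head:    ^)
Step 7: in state B at pos 0, read 0 -> (B,0)->write 0,move L,goto D. Now: state=D, head=-1, tape[-3..2]=011010 (head:   ^)
Step 8: in state D at pos -1, read 1 -> (D,1)->write 0,move R,goto A. Now: state=A, head=0, tape[-3..2]=010010 (head:    ^)
Step 9: in state A at pos 0, read 0 -> (A,0)->write 1,move L,goto B. Now: state=B, head=-1, tape[-3..2]=010110 (head:   ^)
Step 10: in state B at pos -1, read 0 -> (B,0)->write 0,move L,goto D. Now: state=D, head=-2, tape[-3..2]=010110 (head:  ^)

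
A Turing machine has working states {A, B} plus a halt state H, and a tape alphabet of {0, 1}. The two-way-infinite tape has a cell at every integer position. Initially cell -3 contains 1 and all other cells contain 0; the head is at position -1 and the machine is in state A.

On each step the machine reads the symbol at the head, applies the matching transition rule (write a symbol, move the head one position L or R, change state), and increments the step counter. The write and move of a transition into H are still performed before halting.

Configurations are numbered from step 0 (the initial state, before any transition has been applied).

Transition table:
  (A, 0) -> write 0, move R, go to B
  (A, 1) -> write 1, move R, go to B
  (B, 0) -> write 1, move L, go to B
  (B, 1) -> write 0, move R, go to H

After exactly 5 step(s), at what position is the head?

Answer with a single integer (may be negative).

Step 1: in state A at pos -1, read 0 -> (A,0)->write 0,move R,goto B. Now: state=B, head=0, tape[-4..1]=010000 (head:     ^)
Step 2: in state B at pos 0, read 0 -> (B,0)->write 1,move L,goto B. Now: state=B, head=-1, tape[-4..1]=010010 (head:    ^)
Step 3: in state B at pos -1, read 0 -> (B,0)->write 1,move L,goto B. Now: state=B, head=-2, tape[-4..1]=010110 (head:   ^)
Step 4: in state B at pos -2, read 0 -> (B,0)->write 1,move L,goto B. Now: state=B, head=-3, tape[-4..1]=011110 (head:  ^)
Step 5: in state B at pos -3, read 1 -> (B,1)->write 0,move R,goto H. Now: state=H, head=-2, tape[-4..1]=001110 (head:   ^)

Answer: -2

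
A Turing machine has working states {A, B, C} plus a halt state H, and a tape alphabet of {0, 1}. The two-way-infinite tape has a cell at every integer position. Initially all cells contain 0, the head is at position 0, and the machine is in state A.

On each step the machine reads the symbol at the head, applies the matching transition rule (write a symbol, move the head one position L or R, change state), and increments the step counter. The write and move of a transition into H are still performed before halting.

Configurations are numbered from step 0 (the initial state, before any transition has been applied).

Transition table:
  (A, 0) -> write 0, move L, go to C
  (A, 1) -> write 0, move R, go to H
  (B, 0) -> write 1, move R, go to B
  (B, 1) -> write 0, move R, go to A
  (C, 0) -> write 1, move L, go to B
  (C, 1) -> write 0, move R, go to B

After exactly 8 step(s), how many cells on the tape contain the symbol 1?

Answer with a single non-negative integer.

Step 1: in state A at pos 0, read 0 -> (A,0)->write 0,move L,goto C. Now: state=C, head=-1, tape[-2..1]=0000 (head:  ^)
Step 2: in state C at pos -1, read 0 -> (C,0)->write 1,move L,goto B. Now: state=B, head=-2, tape[-3..1]=00100 (head:  ^)
Step 3: in state B at pos -2, read 0 -> (B,0)->write 1,move R,goto B. Now: state=B, head=-1, tape[-3..1]=01100 (head:   ^)
Step 4: in state B at pos -1, read 1 -> (B,1)->write 0,move R,goto A. Now: state=A, head=0, tape[-3..1]=01000 (head:    ^)
Step 5: in state A at pos 0, read 0 -> (A,0)->write 0,move L,goto C. Now: state=C, head=-1, tape[-3..1]=01000 (head:   ^)
Step 6: in state C at pos -1, read 0 -> (C,0)->write 1,move L,goto B. Now: state=B, head=-2, tape[-3..1]=01100 (head:  ^)
Step 7: in state B at pos -2, read 1 -> (B,1)->write 0,move R,goto A. Now: state=A, head=-1, tape[-3..1]=00100 (head:   ^)
Step 8: in state A at pos -1, read 1 -> (A,1)->write 0,move R,goto H. Now: state=H, head=0, tape[-3..1]=00000 (head:    ^)
No cell contains 1 after step 8 -> 0 cell(s)

Answer: 0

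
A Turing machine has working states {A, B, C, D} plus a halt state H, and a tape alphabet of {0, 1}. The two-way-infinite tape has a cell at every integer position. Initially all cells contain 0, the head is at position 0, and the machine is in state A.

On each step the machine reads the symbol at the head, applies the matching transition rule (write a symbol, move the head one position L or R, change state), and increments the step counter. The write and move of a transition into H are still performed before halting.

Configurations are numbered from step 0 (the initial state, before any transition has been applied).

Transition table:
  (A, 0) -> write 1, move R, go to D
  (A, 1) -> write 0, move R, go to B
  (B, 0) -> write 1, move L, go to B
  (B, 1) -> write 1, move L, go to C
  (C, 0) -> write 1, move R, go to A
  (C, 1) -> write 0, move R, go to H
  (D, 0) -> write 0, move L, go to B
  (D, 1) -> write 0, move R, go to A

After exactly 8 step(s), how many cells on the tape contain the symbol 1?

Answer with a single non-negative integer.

Step 1: in state A at pos 0, read 0 -> (A,0)->write 1,move R,goto D. Now: state=D, head=1, tape[-1..2]=0100 (head:   ^)
Step 2: in state D at pos 1, read 0 -> (D,0)->write 0,move L,goto B. Now: state=B, head=0, tape[-1..2]=0100 (head:  ^)
Step 3: in state B at pos 0, read 1 -> (B,1)->write 1,move L,goto C. Now: state=C, head=-1, tape[-2..2]=00100 (head:  ^)
Step 4: in state C at pos -1, read 0 -> (C,0)->write 1,move R,goto A. Now: state=A, head=0, tape[-2..2]=01100 (head:   ^)
Step 5: in state A at pos 0, read 1 -> (A,1)->write 0,move R,goto B. Now: state=B, head=1, tape[-2..2]=01000 (head:    ^)
Step 6: in state B at pos 1, read 0 -> (B,0)->write 1,move L,goto B. Now: state=B, head=0, tape[-2..2]=01010 (head:   ^)
Step 7: in state B at pos 0, read 0 -> (B,0)->write 1,move L,goto B. Now: state=B, head=-1, tape[-2..2]=01110 (head:  ^)
Step 8: in state B at pos -1, read 1 -> (B,1)->write 1,move L,goto C. Now: state=C, head=-2, tape[-3..2]=001110 (head:  ^)
Cells containing 1 after step 8: {-1, 0, 1} -> 3 cell(s)

Answer: 3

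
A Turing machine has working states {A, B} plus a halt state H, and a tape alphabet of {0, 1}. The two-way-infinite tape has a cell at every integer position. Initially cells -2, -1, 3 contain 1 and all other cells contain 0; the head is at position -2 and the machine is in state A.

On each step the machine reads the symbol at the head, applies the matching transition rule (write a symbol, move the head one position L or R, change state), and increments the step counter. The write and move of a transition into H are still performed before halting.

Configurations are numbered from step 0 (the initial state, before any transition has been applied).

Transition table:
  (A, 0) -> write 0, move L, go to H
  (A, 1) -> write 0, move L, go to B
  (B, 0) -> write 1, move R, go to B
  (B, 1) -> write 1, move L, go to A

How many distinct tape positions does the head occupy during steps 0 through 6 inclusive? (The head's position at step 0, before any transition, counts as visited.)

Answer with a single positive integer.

Step 1: in state A at pos -2, read 1 -> (A,1)->write 0,move L,goto B. Now: state=B, head=-3, tape[-4..4]=000100010 (head:  ^)
Step 2: in state B at pos -3, read 0 -> (B,0)->write 1,move R,goto B. Now: state=B, head=-2, tape[-4..4]=010100010 (head:   ^)
Step 3: in state B at pos -2, read 0 -> (B,0)->write 1,move R,goto B. Now: state=B, head=-1, tape[-4..4]=011100010 (head:    ^)
Step 4: in state B at pos -1, read 1 -> (B,1)->write 1,move L,goto A. Now: state=A, head=-2, tape[-4..4]=011100010 (head:   ^)
Step 5: in state A at pos -2, read 1 -> (A,1)->write 0,move L,goto B. Now: state=B, head=-3, tape[-4..4]=010100010 (head:  ^)
Step 6: in state B at pos -3, read 1 -> (B,1)->write 1,move L,goto A. Now: state=A, head=-4, tape[-5..4]=0010100010 (head:  ^)
Head positions at steps 0..6: starting at -2, distinct positions visited = {-4, -3, -2, -1} -> 4 position(s)

Answer: 4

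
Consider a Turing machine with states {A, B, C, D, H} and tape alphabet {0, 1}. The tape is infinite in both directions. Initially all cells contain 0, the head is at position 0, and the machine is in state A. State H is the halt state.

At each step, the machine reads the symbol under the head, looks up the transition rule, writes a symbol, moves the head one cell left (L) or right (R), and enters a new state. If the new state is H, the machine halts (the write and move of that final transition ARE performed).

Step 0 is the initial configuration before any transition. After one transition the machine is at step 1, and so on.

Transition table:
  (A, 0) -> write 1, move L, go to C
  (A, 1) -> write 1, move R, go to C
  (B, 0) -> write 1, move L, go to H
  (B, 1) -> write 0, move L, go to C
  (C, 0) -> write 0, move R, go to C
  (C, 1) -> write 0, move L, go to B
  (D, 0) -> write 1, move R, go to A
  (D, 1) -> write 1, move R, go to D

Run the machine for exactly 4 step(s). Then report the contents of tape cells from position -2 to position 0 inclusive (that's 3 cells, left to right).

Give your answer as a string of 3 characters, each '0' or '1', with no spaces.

Step 1: in state A at pos 0, read 0 -> (A,0)->write 1,move L,goto C. Now: state=C, head=-1, tape[-2..1]=0010 (head:  ^)
Step 2: in state C at pos -1, read 0 -> (C,0)->write 0,move R,goto C. Now: state=C, head=0, tape[-2..1]=0010 (head:   ^)
Step 3: in state C at pos 0, read 1 -> (C,1)->write 0,move L,goto B. Now: state=B, head=-1, tape[-2..1]=0000 (head:  ^)
Step 4: in state B at pos -1, read 0 -> (B,0)->write 1,move L,goto H. Now: state=H, head=-2, tape[-3..1]=00100 (head:  ^)

Answer: 010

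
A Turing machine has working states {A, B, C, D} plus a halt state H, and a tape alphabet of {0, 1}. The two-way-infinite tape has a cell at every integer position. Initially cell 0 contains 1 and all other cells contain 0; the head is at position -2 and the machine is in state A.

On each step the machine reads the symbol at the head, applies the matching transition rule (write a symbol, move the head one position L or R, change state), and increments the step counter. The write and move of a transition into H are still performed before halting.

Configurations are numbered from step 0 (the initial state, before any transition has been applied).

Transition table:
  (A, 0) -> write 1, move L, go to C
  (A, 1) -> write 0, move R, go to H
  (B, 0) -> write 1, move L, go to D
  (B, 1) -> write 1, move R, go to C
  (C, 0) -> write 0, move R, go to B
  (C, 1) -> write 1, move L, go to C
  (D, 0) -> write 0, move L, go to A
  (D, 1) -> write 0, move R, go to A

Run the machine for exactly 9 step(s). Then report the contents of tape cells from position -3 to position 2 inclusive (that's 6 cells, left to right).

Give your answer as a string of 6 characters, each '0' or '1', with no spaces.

Step 1: in state A at pos -2, read 0 -> (A,0)->write 1,move L,goto C. Now: state=C, head=-3, tape[-4..1]=001010 (head:  ^)
Step 2: in state C at pos -3, read 0 -> (C,0)->write 0,move R,goto B. Now: state=B, head=-2, tape[-4..1]=001010 (head:   ^)
Step 3: in state B at pos -2, read 1 -> (B,1)->write 1,move R,goto C. Now: state=C, head=-1, tape[-4..1]=001010 (head:    ^)
Step 4: in state C at pos -1, read 0 -> (C,0)->write 0,move R,goto B. Now: state=B, head=0, tape[-4..1]=001010 (head:     ^)
Step 5: in state B at pos 0, read 1 -> (B,1)->write 1,move R,goto C. Now: state=C, head=1, tape[-4..2]=0010100 (head:      ^)
Step 6: in state C at pos 1, read 0 -> (C,0)->write 0,move R,goto B. Now: state=B, head=2, tape[-4..3]=00101000 (head:       ^)
Step 7: in state B at pos 2, read 0 -> (B,0)->write 1,move L,goto D. Now: state=D, head=1, tape[-4..3]=00101010 (head:      ^)
Step 8: in state D at pos 1, read 0 -> (D,0)->write 0,move L,goto A. Now: state=A, head=0, tape[-4..3]=00101010 (head:     ^)
Step 9: in state A at pos 0, read 1 -> (A,1)->write 0,move R,goto H. Now: state=H, head=1, tape[-4..3]=00100010 (head:      ^)

Answer: 010001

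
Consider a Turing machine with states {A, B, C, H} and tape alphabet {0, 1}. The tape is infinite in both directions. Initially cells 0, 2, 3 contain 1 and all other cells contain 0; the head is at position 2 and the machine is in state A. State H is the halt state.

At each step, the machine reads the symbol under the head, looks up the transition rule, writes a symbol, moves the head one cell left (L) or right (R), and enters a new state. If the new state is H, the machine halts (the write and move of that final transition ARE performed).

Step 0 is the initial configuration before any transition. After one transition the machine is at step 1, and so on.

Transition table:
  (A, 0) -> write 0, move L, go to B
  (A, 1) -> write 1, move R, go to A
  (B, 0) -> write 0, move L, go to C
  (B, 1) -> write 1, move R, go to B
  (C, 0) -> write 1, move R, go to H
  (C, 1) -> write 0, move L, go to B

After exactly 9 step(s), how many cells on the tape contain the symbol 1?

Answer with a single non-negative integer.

Step 1: in state A at pos 2, read 1 -> (A,1)->write 1,move R,goto A. Now: state=A, head=3, tape[-1..4]=010110 (head:     ^)
Step 2: in state A at pos 3, read 1 -> (A,1)->write 1,move R,goto A. Now: state=A, head=4, tape[-1..5]=0101100 (head:      ^)
Step 3: in state A at pos 4, read 0 -> (A,0)->write 0,move L,goto B. Now: state=B, head=3, tape[-1..5]=0101100 (head:     ^)
Step 4: in state B at pos 3, read 1 -> (B,1)->write 1,move R,goto B. Now: state=B, head=4, tape[-1..5]=0101100 (head:      ^)
Step 5: in state B at pos 4, read 0 -> (B,0)->write 0,move L,goto C. Now: state=C, head=3, tape[-1..5]=0101100 (head:     ^)
Step 6: in state C at pos 3, read 1 -> (C,1)->write 0,move L,goto B. Now: state=B, head=2, tape[-1..5]=0101000 (head:    ^)
Step 7: in state B at pos 2, read 1 -> (B,1)->write 1,move R,goto B. Now: state=B, head=3, tape[-1..5]=0101000 (head:     ^)
Step 8: in state B at pos 3, read 0 -> (B,0)->write 0,move L,goto C. Now: state=C, head=2, tape[-1..5]=0101000 (head:    ^)
Step 9: in state C at pos 2, read 1 -> (C,1)->write 0,move L,goto B. Now: state=B, head=1, tape[-1..5]=0100000 (head:   ^)
Cells containing 1 after step 9: {0} -> 1 cell(s)

Answer: 1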